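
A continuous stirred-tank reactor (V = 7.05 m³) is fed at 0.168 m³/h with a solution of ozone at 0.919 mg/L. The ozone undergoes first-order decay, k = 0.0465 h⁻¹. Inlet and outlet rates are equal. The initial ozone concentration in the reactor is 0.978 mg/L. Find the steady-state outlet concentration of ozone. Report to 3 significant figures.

0.311 mg/L

Species balance: V dC/dt = Q C_in − Q C − k V C.
At steady state: 0 = Q C_in − (Q + kV) C_ss, so C_ss = Q C_in/(Q + kV).
C_ss = 0.168·0.919/(0.168 + 0.0465·7.05) = 0.15439/0.49582 = 0.31138 mg/L.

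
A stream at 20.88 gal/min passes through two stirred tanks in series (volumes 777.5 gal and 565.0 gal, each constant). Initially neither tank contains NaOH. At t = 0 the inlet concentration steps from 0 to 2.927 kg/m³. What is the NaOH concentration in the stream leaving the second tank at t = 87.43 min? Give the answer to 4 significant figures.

2.211 kg/m³

Species balance on tank i: dCᵢ/dt = (Cᵢ₋₁ − Cᵢ)/τᵢ with τᵢ = Vᵢ/Q.
τ₁ = 777.5/20.88 = 37.2366 min; τ₂ = 565.0/20.88 = 27.0594 min.
Tank 1: C₁ = C_in(1 − e^(−t/τ₁)). Tank 2 (τ₁ ≠ τ₂): C₂ = C_in[1 − (τ₁ e^(−t/τ₁) − τ₂ e^(−t/τ₂))/(τ₁ − τ₂)].
At t = 87.43: e^(−t/τ₁) = 0.0955640, e^(−t/τ₂) = 0.0395163.
C₂ = 2.927·[1 − (37.2366·0.0955640 − 27.0594·0.0395163)/(10.1772)] = 2.927·0.755415 = 2.21110 kg/m³.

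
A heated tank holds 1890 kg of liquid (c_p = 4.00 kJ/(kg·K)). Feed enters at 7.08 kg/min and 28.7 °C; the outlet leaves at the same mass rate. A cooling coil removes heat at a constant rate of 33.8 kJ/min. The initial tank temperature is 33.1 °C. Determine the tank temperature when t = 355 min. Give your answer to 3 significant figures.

M c_p dT/dt = ṁ c_p (T_in − T) − Q̇.
τ = M/ṁ = 266.95 min; T_ss = T_in − Q̇/(ṁ c_p) = 28.7 − 33.8/(7.08·4.00) = 27.506 °C.
Solution: T(t) = T_ss + (T₀ − T_ss) e^(−t/τ).
T(355) = 27.506 + (5.5935)·e^(−355/266.95) = 27.506 + (5.5935)·0.26452 = 28.986 °C.

29.0 °C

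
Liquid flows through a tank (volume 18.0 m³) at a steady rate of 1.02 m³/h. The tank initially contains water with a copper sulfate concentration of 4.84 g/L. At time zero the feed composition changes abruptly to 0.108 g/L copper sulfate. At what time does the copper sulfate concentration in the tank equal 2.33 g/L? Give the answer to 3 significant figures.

Species balance: V dC/dt = Q(C_in − C) ⇒ τ = V/Q = 17.647 h.
C(t) = C_in + (C₀ − C_in) e^(−t/τ). Set C = 2.33 and solve for t:
e^(−t/τ) = (C − C_in)/(C₀ − C_in) = (2.33 − 0.108)/(4.84 − 0.108) = 0.46957
t = −τ ln(…) = 17.647 × 0.75594 = 13.340 h.

13.3 h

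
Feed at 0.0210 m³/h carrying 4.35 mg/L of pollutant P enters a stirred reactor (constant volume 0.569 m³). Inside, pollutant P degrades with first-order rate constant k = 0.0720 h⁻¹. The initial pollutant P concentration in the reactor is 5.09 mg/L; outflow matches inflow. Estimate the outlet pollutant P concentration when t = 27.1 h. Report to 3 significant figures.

Species balance: V dC/dt = Q C_in − Q C − k V C.
This is linear with rate a = Q/V + k = 0.10891 h⁻¹.
C_ss = Q C_in/(Q + kV) = 1.4741 mg/L; C(t) = C_ss + (C₀ − C_ss) e^(−a t).
C(27.1) = 1.4741 + (3.6159)·e^(−0.10891·27.1) = 1.4741 + (3.6159)·0.052268 = 1.6631 mg/L.

1.66 mg/L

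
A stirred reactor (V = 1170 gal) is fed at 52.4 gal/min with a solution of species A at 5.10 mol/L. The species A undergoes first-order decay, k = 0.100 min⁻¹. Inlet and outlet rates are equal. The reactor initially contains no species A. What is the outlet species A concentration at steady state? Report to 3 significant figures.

V dC/dt = Q(C_in − C) − k V C.
At steady state: 0 = Q C_in − (Q + kV) C_ss, so C_ss = Q C_in/(Q + kV).
C_ss = 52.4·5.10/(52.4 + 0.100·1170) = 267.24/169.40 = 1.5776 mol/L.

1.58 mol/L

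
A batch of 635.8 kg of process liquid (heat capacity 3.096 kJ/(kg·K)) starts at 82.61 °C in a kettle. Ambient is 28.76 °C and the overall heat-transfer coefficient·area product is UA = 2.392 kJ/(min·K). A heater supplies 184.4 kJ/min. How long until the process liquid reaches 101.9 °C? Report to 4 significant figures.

1458 min

Lumped-capacitance energy balance: M c_p dT/dt = UA(T_amb − T) + Q̇.
τ = M c_p/UA = 822.925 min; T_ss = T_amb + Q̇/UA = 28.76 + 184.4/2.392 = 105.850 °C.
T(t) = T_ss + (T₀ − T_ss)e^(−t/τ); set T = 101.9:
t = −τ ln[(T − T_ss)/(T₀ − T_ss)] = −822.925 · ln(0.169976) = 1458.30 min.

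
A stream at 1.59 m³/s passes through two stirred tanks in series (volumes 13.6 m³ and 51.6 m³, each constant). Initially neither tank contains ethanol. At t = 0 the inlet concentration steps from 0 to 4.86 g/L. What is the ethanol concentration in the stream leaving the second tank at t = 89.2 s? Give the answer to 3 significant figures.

4.44 g/L

Species balance on tank i: dCᵢ/dt = (Cᵢ₋₁ − Cᵢ)/τᵢ with τᵢ = Vᵢ/Q.
τ₁ = 13.6/1.59 = 8.5535 s; τ₂ = 51.6/1.59 = 32.453 s.
Tank 1: C₁ = C_in(1 − e^(−t/τ₁)). Tank 2 (τ₁ ≠ τ₂): C₂ = C_in[1 − (τ₁ e^(−t/τ₁) − τ₂ e^(−t/τ₂))/(τ₁ − τ₂)].
At t = 89.2: e^(−t/τ₁) = 2.9577e-05, e^(−t/τ₂) = 0.064017.
C₂ = 4.86·[1 − (8.5535·2.9577e-05 − 32.453·0.064017)/(-23.899)] = 4.86·0.91308 = 4.4376 g/L.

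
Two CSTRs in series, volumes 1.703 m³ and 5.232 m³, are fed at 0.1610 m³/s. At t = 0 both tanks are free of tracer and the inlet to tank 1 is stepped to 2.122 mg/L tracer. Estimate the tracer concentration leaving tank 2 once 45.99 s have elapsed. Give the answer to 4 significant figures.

Time constants: τᵢ = Vᵢ/Q for each well-mixed tank.
τ₁ = 1.703/0.1610 = 10.5776 s; τ₂ = 5.232/0.1610 = 32.4969 s.
Tank 1: C₁ = C_in(1 − e^(−t/τ₁)). Tank 2 (τ₁ ≠ τ₂): C₂ = C_in[1 − (τ₁ e^(−t/τ₁) − τ₂ e^(−t/τ₂))/(τ₁ − τ₂)].
At t = 45.99: e^(−t/τ₁) = 0.0129346, e^(−t/τ₂) = 0.242874.
C₂ = 2.122·[1 − (10.5776·0.0129346 − 32.4969·0.242874)/(-21.9193)] = 2.122·0.646163 = 1.37116 mg/L.

1.371 mg/L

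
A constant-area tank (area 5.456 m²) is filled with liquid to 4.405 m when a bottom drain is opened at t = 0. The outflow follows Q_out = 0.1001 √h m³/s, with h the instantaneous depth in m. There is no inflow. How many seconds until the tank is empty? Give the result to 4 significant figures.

228.8 s

A dh/dt = −Q_out = −0.1001 √h.
∫ h^(−1/2) dh = −(0.1001/A) ∫ dt, giving 2√h = 2√h₀ − (0.1001/A) t.
Tank is empty when √h = 0: t_empty = 2A√h₀/0.1001.
t_empty = 2·5.456·√4.405/0.1001 = 10.9120·2.09881/0.1001 = 228.793 s.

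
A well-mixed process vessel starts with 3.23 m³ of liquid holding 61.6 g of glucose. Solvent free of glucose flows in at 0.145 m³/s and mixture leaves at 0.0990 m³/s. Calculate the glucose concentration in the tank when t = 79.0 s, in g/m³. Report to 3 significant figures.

1.77 g/m³

Total volume: dV/dt = Q_in − Q_out = 0.046000 m³/s, so V(t) = 3.23 + 0.046000 t and V(79.0) = 6.8640 m³.
Species balance (pure solvent in): dm/dt = −Q_out · m/V(t).
dm/m = −Q_out dt/(V₀ + 0.046000 t); integrating gives ln(m/m₀) = −(Q_out/(Q_in−Q_out)) ln(V/V₀).
m = m₀ (V₀/V)^(Q_out/(Q_in−Q_out)) = 61.6 × (3.23/6.8640)^(2.1522) = 12.162 g.
C = m/V = 12.162/6.8640 = 1.7719 g/m³.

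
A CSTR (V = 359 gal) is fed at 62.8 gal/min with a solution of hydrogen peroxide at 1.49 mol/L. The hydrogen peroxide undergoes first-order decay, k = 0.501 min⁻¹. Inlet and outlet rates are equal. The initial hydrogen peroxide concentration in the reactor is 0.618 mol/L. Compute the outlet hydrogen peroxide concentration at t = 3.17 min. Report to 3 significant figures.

0.413 mol/L

Accumulation = in − out − consumed: V dC/dt = Q C_in − Q C − k V C.
This is linear with rate a = Q/V + k = 0.67593 min⁻¹.
C_ss = Q C_in/(Q + kV) = 0.38561 mol/L; C(t) = C_ss + (C₀ − C_ss) e^(−a t).
C(3.17) = 0.38561 + (0.23239)·e^(−0.67593·3.17) = 0.38561 + (0.23239)·0.11734 = 0.41288 mol/L.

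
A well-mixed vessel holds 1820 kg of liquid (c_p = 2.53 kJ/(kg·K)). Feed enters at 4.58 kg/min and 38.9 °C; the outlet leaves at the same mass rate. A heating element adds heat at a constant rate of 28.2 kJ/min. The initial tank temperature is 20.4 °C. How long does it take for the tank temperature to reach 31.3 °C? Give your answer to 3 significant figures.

M c_p dT/dt = ṁ c_p (T_in − T) + Q̇.
τ = M/ṁ = 397.38 min; T_ss = T_in + Q̇/(ṁ c_p) = 41.334 °C.
T(t) = T_ss + (T₀ − T_ss) e^(−t/τ). Set T = 31.3:
e^(−t/τ) = (31.3 − 41.334)/(20.4 − 41.334) = 0.47931
t = −397.38 · ln(0.47931) = 292.24 min.

292 min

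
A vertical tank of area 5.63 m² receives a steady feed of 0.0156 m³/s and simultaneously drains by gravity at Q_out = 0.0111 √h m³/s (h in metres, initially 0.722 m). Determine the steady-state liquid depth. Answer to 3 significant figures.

Accumulation of liquid (constant cross-section A): A dh/dt = Q_in − 0.0111 √h. At steady state dh/dt = 0:
Q_in = 0.0111 √h_ss ⇒ √h_ss = 0.0156/0.0111 = 1.4054.
h_ss = 1.4054² = 1.9752 m. (Since h₀ = 0.722 m < h_ss, the level will rise toward this value.)

1.98 m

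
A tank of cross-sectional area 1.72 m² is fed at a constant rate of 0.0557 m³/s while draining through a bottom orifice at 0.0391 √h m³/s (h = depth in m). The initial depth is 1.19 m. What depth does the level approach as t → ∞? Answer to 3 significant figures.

2.03 m

A dh/dt = Q_in − 0.0391 √h. Steady state requires inflow = outflow:
Q_in = 0.0391 √h_ss ⇒ √h_ss = 0.0557/0.0391 = 1.4246.
h_ss = 1.4246² = 2.0293 m. (Since h₀ = 1.19 m < h_ss, the level will rise toward this value.)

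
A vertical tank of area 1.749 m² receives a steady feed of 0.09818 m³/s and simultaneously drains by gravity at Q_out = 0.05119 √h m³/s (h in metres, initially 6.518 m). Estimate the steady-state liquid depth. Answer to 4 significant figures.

3.679 m

A dh/dt = Q_in − 0.05119 √h. Steady state requires inflow = outflow:
Q_in = 0.05119 √h_ss ⇒ √h_ss = 0.09818/0.05119 = 1.91795.
h_ss = 1.91795² = 3.67854 m. (Since h₀ = 6.518 m > h_ss, the level will fall toward this value.)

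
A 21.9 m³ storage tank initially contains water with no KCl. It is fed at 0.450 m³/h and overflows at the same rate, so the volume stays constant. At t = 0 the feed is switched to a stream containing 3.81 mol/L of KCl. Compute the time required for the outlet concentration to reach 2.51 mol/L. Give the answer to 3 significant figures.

52.3 h

Transient balance on the dissolved component: V dC/dt = Q(C_in − C), so τ = V/Q = 48.667 h.
C(t) = C_in + (C₀ − C_in) e^(−t/τ). Set C = 2.51 and solve for t:
e^(−t/τ) = (C − C_in)/(C₀ − C_in) = (2.51 − 3.81)/(0 − 3.81) = 0.34121
t = −τ ln(…) = 48.667 × 1.0753 = 52.330 h.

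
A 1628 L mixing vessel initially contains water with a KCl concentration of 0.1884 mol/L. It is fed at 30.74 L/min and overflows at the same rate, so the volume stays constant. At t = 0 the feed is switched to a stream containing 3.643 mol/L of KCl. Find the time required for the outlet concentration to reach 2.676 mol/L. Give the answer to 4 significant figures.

67.43 min

Transient balance on the dissolved component: V dC/dt = Q(C_in − C), so τ = V/Q = 52.9603 min.
C(t) = C_in + (C₀ − C_in) e^(−t/τ). Set C = 2.676 and solve for t:
e^(−t/τ) = (C − C_in)/(C₀ − C_in) = (2.676 − 3.643)/(0.1884 − 3.643) = 0.279917
t = −τ ln(…) = 52.9603 × 1.27326 = 67.4324 min.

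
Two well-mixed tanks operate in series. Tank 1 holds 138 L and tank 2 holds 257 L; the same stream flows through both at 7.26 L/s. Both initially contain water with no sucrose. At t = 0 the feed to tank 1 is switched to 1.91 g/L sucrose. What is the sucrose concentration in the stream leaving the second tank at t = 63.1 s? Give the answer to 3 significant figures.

Each tank obeys Vᵢ dCᵢ/dt = Q(Cᵢ₋₁ − Cᵢ), so τᵢ = Vᵢ/Q.
τ₁ = 138/7.26 = 19.008 s; τ₂ = 257/7.26 = 35.399 s.
Solving the cascade with C₁(0)=C₂(0)=0 gives C₂(t) = C_in[1 − (τ₁ e^(−t/τ₁) − τ₂ e^(−t/τ₂))/(τ₁ − τ₂)].
At t = 63.1: e^(−t/τ₁) = 0.036167, e^(−t/τ₂) = 0.16821.
C₂ = 1.91·[1 − (19.008·0.036167 − 35.399·0.16821)/(-16.391)] = 1.91·0.67865 = 1.2962 g/L.

1.30 g/L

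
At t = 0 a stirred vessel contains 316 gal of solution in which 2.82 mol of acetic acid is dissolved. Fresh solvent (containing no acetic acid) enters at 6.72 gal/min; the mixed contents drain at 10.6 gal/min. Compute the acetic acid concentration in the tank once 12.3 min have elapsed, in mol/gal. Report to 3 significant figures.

Total volume: dV/dt = Q_in − Q_out = -3.8800 gal/min, so V(t) = 316 − 3.8800 t and V(12.3) = 268.28 gal.
No acetic acid enters, so dm/dt = −Q_out · (m/V).
Separate: dm/m = −Q_out dt/V(t) ⇒ ln(m/m₀) = −(Q_out/(Q_in−Q_out)) ln(V/V₀).
m = m₀ (V₀/V)^(Q_out/(Q_in−Q_out)) = 2.82 × (316/268.28)^(-2.7320) = 1.8030 mol.
C = m/V = 1.8030/268.28 = 0.0067206 mol/gal.

0.00672 mol/gal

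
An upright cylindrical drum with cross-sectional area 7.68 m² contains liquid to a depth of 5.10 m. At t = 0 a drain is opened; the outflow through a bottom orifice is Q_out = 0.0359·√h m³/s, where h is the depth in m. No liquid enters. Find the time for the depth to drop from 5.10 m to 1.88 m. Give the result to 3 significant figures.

Mass balance (ρ constant): A dh/dt = −0.0359 √h.
This is separable: 2 d(√h)/dt = −0.0359/A, so √h = √h₀ − (0.0359/(2A)) t.
t = 2A(√h₀ − √h)/0.0359 = 2·7.68·(√5.10 − √1.88)/0.0359
  = 15.360 × (2.2583 − 1.3711) / 0.0359 = 379.59 s.

380 s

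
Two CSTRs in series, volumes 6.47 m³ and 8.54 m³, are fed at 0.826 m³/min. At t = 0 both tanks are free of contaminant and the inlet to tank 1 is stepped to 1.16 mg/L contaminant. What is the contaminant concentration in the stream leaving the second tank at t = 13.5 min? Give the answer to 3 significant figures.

0.510 mg/L

Time constants: τᵢ = Vᵢ/Q for each well-mixed tank.
τ₁ = 6.47/0.826 = 7.8329 min; τ₂ = 8.54/0.826 = 10.339 min.
Tank 1: C₁ = C_in(1 − e^(−t/τ₁)). Tank 2 (τ₁ ≠ τ₂): C₂ = C_in[1 − (τ₁ e^(−t/τ₁) − τ₂ e^(−t/τ₂))/(τ₁ − τ₂)].
At t = 13.5: e^(−t/τ₁) = 0.17844, e^(−t/τ₂) = 0.27097.
C₂ = 1.16·[1 − (7.8329·0.17844 − 10.339·0.27097)/(-2.5061)] = 1.16·0.43981 = 0.51018 mg/L.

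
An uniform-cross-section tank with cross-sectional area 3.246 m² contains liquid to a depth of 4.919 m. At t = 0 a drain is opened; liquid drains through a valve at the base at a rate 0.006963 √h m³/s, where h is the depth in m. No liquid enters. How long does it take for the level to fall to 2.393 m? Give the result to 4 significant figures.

With no inflow, A dh/dt = −0.006963 √h.
∫ h^(−1/2) dh = −(0.006963/A) ∫ dt, giving 2√h = 2√h₀ − (0.006963/A) t.
t = 2A(√h₀ − √h)/0.006963 = 2·3.246·(√4.919 − √2.393)/0.006963
  = 6.49200 × (2.21788 − 1.54693) / 0.006963 = 625.564 s.

625.6 s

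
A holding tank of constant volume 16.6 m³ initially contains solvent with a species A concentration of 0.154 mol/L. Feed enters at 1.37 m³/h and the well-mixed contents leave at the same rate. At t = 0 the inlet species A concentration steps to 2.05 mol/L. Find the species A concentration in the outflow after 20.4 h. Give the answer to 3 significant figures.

1.70 mol/L

Accumulation = in − out for the solute gives V dC/dt = Q(C_in − C).
Time constant τ = V/Q = 16.6/1.37 = 12.117 h.
C approaches C_in exponentially: C(t) = C_in + (C₀ − C_in) e^(−t/τ).
C(20.4) = 2.05 + (0.154 − 2.05)·e^(−20.4/12.117) = 2.05 + (-1.8960)·0.18570 = 1.6979 mol/L.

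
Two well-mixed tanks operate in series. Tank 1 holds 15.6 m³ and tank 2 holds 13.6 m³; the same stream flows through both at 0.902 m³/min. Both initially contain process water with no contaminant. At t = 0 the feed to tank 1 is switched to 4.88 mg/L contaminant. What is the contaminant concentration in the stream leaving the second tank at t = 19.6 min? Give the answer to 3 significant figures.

1.67 mg/L

Each tank obeys Vᵢ dCᵢ/dt = Q(Cᵢ₋₁ − Cᵢ), so τᵢ = Vᵢ/Q.
τ₁ = 15.6/0.902 = 17.295 min; τ₂ = 13.6/0.902 = 15.078 min.
Solving the cascade with C₁(0)=C₂(0)=0 gives C₂(t) = C_in[1 − (τ₁ e^(−t/τ₁) − τ₂ e^(−t/τ₂))/(τ₁ − τ₂)].
At t = 19.6: e^(−t/τ₁) = 0.32197, e^(−t/τ₂) = 0.27255.
C₂ = 4.88·[1 − (17.295·0.32197 − 15.078·0.27255)/(2.2173)] = 4.88·0.34192 = 1.6686 mg/L.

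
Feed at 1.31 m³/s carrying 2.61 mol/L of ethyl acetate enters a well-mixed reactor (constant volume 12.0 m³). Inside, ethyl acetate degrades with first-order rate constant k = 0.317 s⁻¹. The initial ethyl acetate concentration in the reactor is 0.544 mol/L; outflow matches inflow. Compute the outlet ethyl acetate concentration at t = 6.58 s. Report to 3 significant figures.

Species balance: V dC/dt = Q C_in − Q C − k V C.
dC/dt = (Q/V) C_in − (Q/V + k) C; effective rate a = Q/V + k = 0.10917 + 0.317 = 0.42617 s⁻¹.
C_ss = Q C_in/(Q + kV) = 0.66858 mol/L; C(t) = C_ss + (C₀ − C_ss) e^(−a t).
C(6.58) = 0.66858 + (-0.12458)·e^(−0.42617·6.58) = 0.66858 + (-0.12458)·0.060557 = 0.66103 mol/L.

0.661 mol/L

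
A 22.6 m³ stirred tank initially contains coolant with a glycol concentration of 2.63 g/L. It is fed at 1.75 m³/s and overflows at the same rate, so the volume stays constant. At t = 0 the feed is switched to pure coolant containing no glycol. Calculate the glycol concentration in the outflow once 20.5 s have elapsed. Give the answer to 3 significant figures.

Species balance on the tank: V dC/dt = Q(C_in − C).
Rewrite as dC/dt + C/τ = C_in/τ, τ = V/Q = 12.914 s.
Integrating: C(t) = C_in + (C₀ − C_in) e^(−t/τ).
C(20.5) = 0 + (2.63 − 0)·e^(−20.5/12.914) = 0 + (2.6300)·0.20446 = 0.53773 g/L.

0.538 g/L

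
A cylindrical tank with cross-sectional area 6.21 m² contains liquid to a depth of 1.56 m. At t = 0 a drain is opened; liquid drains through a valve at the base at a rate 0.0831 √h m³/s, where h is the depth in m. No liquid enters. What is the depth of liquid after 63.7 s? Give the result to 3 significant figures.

0.677 m

Volume balance on the tank: A dh/dt = −0.0831 √h.
∫ h^(−1/2) dh = −(0.0831/A) ∫ dt, giving 2√h = 2√h₀ − (0.0831/A) t.
√h = √1.56 − 0.0831·63.7/(2·6.21) = 1.2490 − 0.42621 = 0.82279.
h = 0.82279² = 0.67699 m.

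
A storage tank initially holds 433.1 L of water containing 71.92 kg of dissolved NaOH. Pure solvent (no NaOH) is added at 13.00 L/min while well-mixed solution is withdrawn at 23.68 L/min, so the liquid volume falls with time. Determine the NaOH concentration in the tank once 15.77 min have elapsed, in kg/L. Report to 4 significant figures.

Let m(t) be the amount of NaOH. Volume: V(t) = V₀ + (Q_in − Q_out) t = 433.1 − 10.6800 t; V(15.77) = 264.676 L.
Solute balance: dm/dt = 0 − Q_out C = −Q_out m/V(t).
Separate: dm/m = −Q_out dt/V(t) ⇒ ln(m/m₀) = −(Q_out/(Q_in−Q_out)) ln(V/V₀).
m = m₀ (V₀/V)^(Q_out/(Q_in−Q_out)) = 71.92 × (433.1/264.676)^(-2.21723) = 24.1348 kg.
C = m/V = 24.1348/264.676 = 0.0911862 kg/L.

0.09119 kg/L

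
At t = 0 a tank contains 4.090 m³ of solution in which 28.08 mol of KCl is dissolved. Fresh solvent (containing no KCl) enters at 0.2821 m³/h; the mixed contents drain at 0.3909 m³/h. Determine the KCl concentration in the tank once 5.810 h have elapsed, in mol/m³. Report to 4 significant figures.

4.442 mol/m³

Let m(t) be the amount of KCl. Volume: V(t) = V₀ + (Q_in − Q_out) t = 4.090 − 0.108800 t; V(5.810) = 3.45787 m³.
Species balance (pure solvent in): dm/dt = −Q_out · m/V(t).
dm/m = −Q_out dt/(V₀ − 0.108800 t); integrating gives ln(m/m₀) = −(Q_out/(Q_in−Q_out)) ln(V/V₀).
m = m₀ (V₀/V)^(Q_out/(Q_in−Q_out)) = 28.08 × (4.090/3.45787)^(-3.59283) = 15.3613 mol.
C = m/V = 15.3613/3.45787 = 4.44241 mol/m³.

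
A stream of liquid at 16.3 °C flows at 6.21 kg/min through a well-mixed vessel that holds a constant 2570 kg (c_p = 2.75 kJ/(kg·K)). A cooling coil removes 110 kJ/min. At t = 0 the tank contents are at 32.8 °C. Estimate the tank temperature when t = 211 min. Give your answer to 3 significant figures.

23.6 °C

Energy balance: M c_p dT/dt = ṁ c_p (T_in − T) − 110.
Rearrange: dT/dt = (T_ss − T)/τ with τ = M/ṁ = 413.85 min and T_ss = T_in − Q̇/(ṁ c_p) = 9.8588 °C.
This is linear first-order; T(t) = T_ss + (T₀ − T_ss) e^(−t/τ).
T(211) = 9.8588 + (22.941)·e^(−211/413.85) = 9.8588 + (22.941)·0.60059 = 23.637 °C.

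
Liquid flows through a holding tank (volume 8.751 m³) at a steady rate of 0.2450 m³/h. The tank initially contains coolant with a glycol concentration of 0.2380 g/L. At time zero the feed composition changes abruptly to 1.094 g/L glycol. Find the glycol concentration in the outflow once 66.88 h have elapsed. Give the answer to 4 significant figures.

0.9624 g/L

Unsteady species balance (constant V, well mixed): V dC/dt = Q(C_in − C).
So dC/dt = (C_in − C)/τ with τ = V/Q = 8.751/0.2450 = 35.7184 h.
Solution: C(t) = C_in + (C₀ − C_in) e^(−t/τ).
C(66.88) = 1.094 + (0.2380 − 1.094)·e^(−66.88/35.7184) = 1.094 + (-0.856000)·0.153750 = 0.962390 g/L.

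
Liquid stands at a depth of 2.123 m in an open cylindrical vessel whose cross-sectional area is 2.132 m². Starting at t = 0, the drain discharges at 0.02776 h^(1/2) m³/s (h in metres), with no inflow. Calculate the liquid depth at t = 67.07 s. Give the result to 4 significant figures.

1.041 m

With no inflow, A dh/dt = −0.02776 √h.
This is separable: 2 d(√h)/dt = −0.02776/A, so √h = √h₀ − (0.02776/(2A)) t.
√h = √2.123 − 0.02776·67.07/(2·2.132) = 1.45705 − 0.436647 = 1.02040.
h = 1.02040² = 1.04123 m.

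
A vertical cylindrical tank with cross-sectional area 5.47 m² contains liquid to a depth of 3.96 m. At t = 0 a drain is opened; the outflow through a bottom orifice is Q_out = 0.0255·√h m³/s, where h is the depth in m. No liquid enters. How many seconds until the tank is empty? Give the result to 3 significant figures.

854 s

With no inflow, A dh/dt = −0.0255 √h.
∫ h^(−1/2) dh = −(0.0255/A) ∫ dt, giving 2√h = 2√h₀ − (0.0255/A) t.
Tank is empty when √h = 0: t_empty = 2A√h₀/0.0255.
t_empty = 2·5.47·√3.96/0.0255 = 10.940·1.9900/0.0255 = 853.74 s.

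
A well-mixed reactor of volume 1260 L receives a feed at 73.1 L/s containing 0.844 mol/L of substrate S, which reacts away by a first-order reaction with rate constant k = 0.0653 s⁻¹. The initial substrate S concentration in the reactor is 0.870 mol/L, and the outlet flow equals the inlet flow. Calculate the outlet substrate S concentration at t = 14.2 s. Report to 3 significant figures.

V dC/dt = Q(C_in − C) − k V C.
dC/dt = (Q/V) C_in − (Q/V + k) C; effective rate a = Q/V + k = 0.058016 + 0.0653 = 0.12332 s⁻¹.
C_ss = Q C_in/(Q + kV) = 0.39707 mol/L; C(t) = C_ss + (C₀ − C_ss) e^(−a t).
C(14.2) = 0.39707 + (0.47293)·e^(−0.12332·14.2) = 0.39707 + (0.47293)·0.17359 = 0.47917 mol/L.

0.479 mol/L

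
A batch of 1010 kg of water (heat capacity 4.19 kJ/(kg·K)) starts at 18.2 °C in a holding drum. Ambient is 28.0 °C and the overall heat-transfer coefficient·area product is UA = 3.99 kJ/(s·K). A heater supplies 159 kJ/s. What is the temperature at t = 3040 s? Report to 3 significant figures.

65.0 °C

M c_p dT/dt = −UA(T − T_amb) + Q̇.
dT/dt = (T_ss − T)/τ with T_ss = T_amb + Q̇/UA = 28.0 + 159/3.99 = 67.850 °C, τ = M c_p/UA = 1010·4.19/3.99 = 1060.6 s.
This is linear first-order; T(t) = T_ss + (T₀ − T_ss) e^(−t/τ).
T(3040) = 67.850 + (-49.650)·0.056913 = 65.024 °C.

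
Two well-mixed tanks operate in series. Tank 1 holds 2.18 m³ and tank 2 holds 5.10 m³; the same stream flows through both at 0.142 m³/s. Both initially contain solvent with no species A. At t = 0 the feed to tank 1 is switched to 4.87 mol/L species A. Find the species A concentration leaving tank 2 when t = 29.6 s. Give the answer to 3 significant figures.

1.67 mol/L

Each tank obeys Vᵢ dCᵢ/dt = Q(Cᵢ₋₁ − Cᵢ), so τᵢ = Vᵢ/Q.
τ₁ = 2.18/0.142 = 15.352 s; τ₂ = 5.10/0.142 = 35.915 s.
Solving the cascade with C₁(0)=C₂(0)=0 gives C₂(t) = C_in[1 − (τ₁ e^(−t/τ₁) − τ₂ e^(−t/τ₂))/(τ₁ − τ₂)].
At t = 29.6: e^(−t/τ₁) = 0.14543, e^(−t/τ₂) = 0.43860.
C₂ = 4.87·[1 − (15.352·0.14543 − 35.915·0.43860)/(-20.563)] = 4.87·0.34252 = 1.6681 mol/L.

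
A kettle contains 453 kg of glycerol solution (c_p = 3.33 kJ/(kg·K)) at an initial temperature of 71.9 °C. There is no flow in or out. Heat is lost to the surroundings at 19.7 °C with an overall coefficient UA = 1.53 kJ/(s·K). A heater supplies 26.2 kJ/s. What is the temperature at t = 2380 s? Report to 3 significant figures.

Unsteady energy balance on the tank contents: M c_p dT/dt = −UA(T − T_amb) + Q̇.
dT/dt = (T_ss − T)/τ with T_ss = T_amb + Q̇/UA = 19.7 + 26.2/1.53 = 36.824 °C, τ = M c_p/UA = 453·3.33/1.53 = 985.94 s.
This is linear first-order; T(t) = T_ss + (T₀ − T_ss) e^(−t/τ).
T(2380) = 36.824 + (35.076)·0.089462 = 39.962 °C.

40.0 °C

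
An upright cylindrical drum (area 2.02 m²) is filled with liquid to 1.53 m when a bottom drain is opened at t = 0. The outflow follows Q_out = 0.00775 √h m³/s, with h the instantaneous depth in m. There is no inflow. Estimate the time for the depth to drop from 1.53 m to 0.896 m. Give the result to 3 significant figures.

With no inflow, A dh/dt = −0.00775 √h.
Separate and integrate: 2(√h − √h₀) = −(0.00775/A) t.
t = 2A(√h₀ − √h)/0.00775 = 2·2.02·(√1.53 − √0.896)/0.00775
  = 4.0400 × (1.2369 − 0.94657) / 0.00775 = 151.36 s.

151 s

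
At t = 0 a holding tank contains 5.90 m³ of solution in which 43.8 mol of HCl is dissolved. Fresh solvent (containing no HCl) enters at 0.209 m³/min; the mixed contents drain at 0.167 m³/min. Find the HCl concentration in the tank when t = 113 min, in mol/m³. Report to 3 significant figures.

Total volume: dV/dt = Q_in − Q_out = 0.042000 m³/min, so V(t) = 5.90 + 0.042000 t and V(113) = 10.646 m³.
Species balance (pure solvent in): dm/dt = −Q_out · m/V(t).
dm/m = −Q_out dt/(V₀ + 0.042000 t); integrating gives ln(m/m₀) = −(Q_out/(Q_in−Q_out)) ln(V/V₀).
m = m₀ (V₀/V)^(Q_out/(Q_in−Q_out)) = 43.8 × (5.90/10.646)^(3.9762) = 4.1902 mol.
C = m/V = 4.1902/10.646 = 0.39360 mol/m³.

0.394 mol/m³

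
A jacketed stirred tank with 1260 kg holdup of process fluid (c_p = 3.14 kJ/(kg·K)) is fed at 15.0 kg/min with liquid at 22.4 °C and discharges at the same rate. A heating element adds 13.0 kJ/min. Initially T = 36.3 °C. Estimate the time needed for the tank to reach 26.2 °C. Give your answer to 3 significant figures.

M c_p dT/dt = ṁ c_p (T_in − T) + Q̇.
τ = M/ṁ = 84.000 min; T_ss = T_in + Q̇/(ṁ c_p) = 22.676 °C.
T(t) = T_ss + (T₀ − T_ss) e^(−t/τ). Set T = 26.2:
e^(−t/τ) = (26.2 − 22.676)/(36.3 − 22.676) = 0.25866
t = −84.000 · ln(0.25866) = 113.59 min.

114 min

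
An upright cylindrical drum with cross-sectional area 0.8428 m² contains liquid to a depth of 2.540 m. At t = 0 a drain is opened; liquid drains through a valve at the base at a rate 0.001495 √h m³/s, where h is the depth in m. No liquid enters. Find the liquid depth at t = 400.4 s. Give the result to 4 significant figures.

A dh/dt = −Q_out = −0.001495 √h.
This is separable: 2 d(√h)/dt = −0.001495/A, so √h = √h₀ − (0.001495/(2A)) t.
√h = √2.540 − 0.001495·400.4/(2·0.8428) = 1.59374 − 0.355125 = 1.23861.
h = 1.23861² = 1.53416 m.

1.534 m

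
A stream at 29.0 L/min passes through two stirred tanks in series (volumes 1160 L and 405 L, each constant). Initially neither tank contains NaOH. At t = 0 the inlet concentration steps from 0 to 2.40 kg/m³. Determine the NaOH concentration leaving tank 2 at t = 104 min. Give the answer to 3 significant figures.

2.13 kg/m³

Species balance on tank i: dCᵢ/dt = (Cᵢ₋₁ − Cᵢ)/τᵢ with τᵢ = Vᵢ/Q.
τ₁ = 1160/29.0 = 40.000 min; τ₂ = 405/29.0 = 13.966 min.
Tank 1: C₁ = C_in(1 − e^(−t/τ₁)). Tank 2 (τ₁ ≠ τ₂): C₂ = C_in[1 − (τ₁ e^(−t/τ₁) − τ₂ e^(−t/τ₂))/(τ₁ − τ₂)].
At t = 104: e^(−t/τ₁) = 0.074274, e^(−t/τ₂) = 0.00058324.
C₂ = 2.40·[1 − (40.000·0.074274 − 13.966·0.00058324)/(26.034)] = 2.40·0.88620 = 2.1269 kg/m³.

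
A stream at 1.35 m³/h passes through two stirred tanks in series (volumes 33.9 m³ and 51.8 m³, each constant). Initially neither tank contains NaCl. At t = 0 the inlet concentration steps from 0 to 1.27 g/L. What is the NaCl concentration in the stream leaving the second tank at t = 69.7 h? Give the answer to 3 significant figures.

0.822 g/L

Species balance on tank i: dCᵢ/dt = (Cᵢ₋₁ − Cᵢ)/τᵢ with τᵢ = Vᵢ/Q.
τ₁ = 33.9/1.35 = 25.111 h; τ₂ = 51.8/1.35 = 38.370 h.
Tank 1: C₁ = C_in(1 − e^(−t/τ₁)). Tank 2 (τ₁ ≠ τ₂): C₂ = C_in[1 − (τ₁ e^(−t/τ₁) − τ₂ e^(−t/τ₂))/(τ₁ − τ₂)].
At t = 69.7: e^(−t/τ₁) = 0.062308, e^(−t/τ₂) = 0.16259.
C₂ = 1.27·[1 − (25.111·0.062308 − 38.370·0.16259)/(-13.259)] = 1.27·0.64748 = 0.82230 g/L.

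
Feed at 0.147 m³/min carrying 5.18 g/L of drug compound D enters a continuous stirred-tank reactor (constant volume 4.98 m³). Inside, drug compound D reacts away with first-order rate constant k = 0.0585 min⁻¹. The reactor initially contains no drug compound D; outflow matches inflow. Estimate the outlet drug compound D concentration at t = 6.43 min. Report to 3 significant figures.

0.751 g/L

Accumulation = in − out − consumed: V dC/dt = Q C_in − Q C − k V C.
dC/dt = (Q/V) C_in − (Q/V + k) C; effective rate a = Q/V + k = 0.029518 + 0.0585 = 0.088018 min⁻¹.
C_ss = Q C_in/(Q + kV) = 1.7372 g/L; C(t) = C_ss + (C₀ − C_ss) e^(−a t).
C(6.43) = 1.7372 + (-1.7372)·e^(−0.088018·6.43) = 1.7372 + (-1.7372)·0.56782 = 0.75078 g/L.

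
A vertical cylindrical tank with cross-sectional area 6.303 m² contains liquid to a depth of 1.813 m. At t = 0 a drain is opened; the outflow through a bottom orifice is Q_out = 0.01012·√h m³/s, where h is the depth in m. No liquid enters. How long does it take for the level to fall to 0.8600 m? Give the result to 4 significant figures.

A dh/dt = −Q_out = −0.01012 √h.
∫ h^(−1/2) dh = −(0.01012/A) ∫ dt, giving 2√h = 2√h₀ − (0.01012/A) t.
t = 2A(√h₀ − √h)/0.01012 = 2·6.303·(√1.813 − √0.8600)/0.01012
  = 12.6060 × (1.34648 − 0.927362) / 0.01012 = 522.072 s.

522.1 s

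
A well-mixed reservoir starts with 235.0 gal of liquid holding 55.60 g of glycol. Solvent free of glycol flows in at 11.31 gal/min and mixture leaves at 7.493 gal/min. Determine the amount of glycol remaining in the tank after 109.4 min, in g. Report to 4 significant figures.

7.487 g

Let m(t) be the amount of glycol. Volume: V(t) = V₀ + (Q_in − Q_out) t = 235.0 + 3.81700 t; V(109.4) = 652.580 gal.
Species balance (pure solvent in): dm/dt = −Q_out · m/V(t).
dm/m = −Q_out dt/(V₀ + 3.81700 t); integrating gives ln(m/m₀) = −(Q_out/(Q_in−Q_out)) ln(V/V₀).
m = m₀ (V₀/V)^(Q_out/(Q_in−Q_out)) = 55.60 × (235.0/652.580)^(1.96306) = 7.48736 g.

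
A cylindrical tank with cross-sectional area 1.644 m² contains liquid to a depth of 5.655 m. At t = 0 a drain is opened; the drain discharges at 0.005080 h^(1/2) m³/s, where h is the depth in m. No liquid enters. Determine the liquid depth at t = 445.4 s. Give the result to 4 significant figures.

A dh/dt = −Q_out = −0.005080 √h.
∫ h^(−1/2) dh = −(0.005080/A) ∫ dt, giving 2√h = 2√h₀ − (0.005080/A) t.
√h = √5.655 − 0.005080·445.4/(2·1.644) = 2.37802 − 0.688148 = 1.68988.
h = 1.68988² = 2.85568 m.

2.856 m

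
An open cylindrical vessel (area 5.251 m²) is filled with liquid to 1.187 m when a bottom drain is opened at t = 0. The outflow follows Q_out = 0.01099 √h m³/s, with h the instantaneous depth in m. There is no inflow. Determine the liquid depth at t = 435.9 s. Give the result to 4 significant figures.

A dh/dt = −Q_out = −0.01099 √h.
Separate and integrate: 2(√h − √h₀) = −(0.01099/A) t.
√h = √1.187 − 0.01099·435.9/(2·5.251) = 1.08950 − 0.456155 = 0.633340.
h = 0.633340² = 0.401120 m.

0.4011 m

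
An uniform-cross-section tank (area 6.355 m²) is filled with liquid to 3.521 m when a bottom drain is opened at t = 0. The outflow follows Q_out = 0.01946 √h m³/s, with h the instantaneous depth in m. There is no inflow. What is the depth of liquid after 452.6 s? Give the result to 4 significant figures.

With no inflow, A dh/dt = −0.01946 √h.
∫ h^(−1/2) dh = −(0.01946/A) ∫ dt, giving 2√h = 2√h₀ − (0.01946/A) t.
√h = √3.521 − 0.01946·452.6/(2·6.355) = 1.87643 − 0.692966 = 1.18347.
h = 1.18347² = 1.40059 m.

1.401 m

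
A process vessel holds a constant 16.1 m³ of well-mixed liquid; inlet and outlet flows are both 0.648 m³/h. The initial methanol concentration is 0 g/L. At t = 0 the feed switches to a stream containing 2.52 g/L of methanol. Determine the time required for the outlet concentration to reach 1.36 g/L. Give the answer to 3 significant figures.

19.3 h

Transient balance on the dissolved component: V dC/dt = Q(C_in − C), so τ = V/Q = 24.846 h.
C(t) = C_in + (C₀ − C_in) e^(−t/τ). Set C = 1.36 and solve for t:
e^(−t/τ) = (C − C_in)/(C₀ − C_in) = (1.36 − 2.52)/(0 − 2.52) = 0.46032
t = −τ ln(…) = 24.846 × 0.77584 = 19.276 h.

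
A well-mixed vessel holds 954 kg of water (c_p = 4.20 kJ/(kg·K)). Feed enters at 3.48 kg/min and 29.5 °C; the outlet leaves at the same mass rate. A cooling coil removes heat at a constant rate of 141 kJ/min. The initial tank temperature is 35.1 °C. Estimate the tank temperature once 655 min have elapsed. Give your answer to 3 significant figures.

M c_p dT/dt = ṁ c_p (T_in − T) − Q̇.
Rearrange: dT/dt = (T_ss − T)/τ with τ = M/ṁ = 274.14 min and T_ss = T_in − Q̇/(ṁ c_p) = 19.853 °C.
This is linear first-order; T(t) = T_ss + (T₀ − T_ss) e^(−t/τ).
T(655) = 19.853 + (15.247)·e^(−655/274.14) = 19.853 + (15.247)·0.091693 = 21.251 °C.

21.3 °C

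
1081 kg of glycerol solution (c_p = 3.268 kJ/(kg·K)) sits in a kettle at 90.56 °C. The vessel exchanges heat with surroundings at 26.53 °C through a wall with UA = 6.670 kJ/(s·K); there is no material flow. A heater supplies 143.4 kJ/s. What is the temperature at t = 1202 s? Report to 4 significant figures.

52.43 °C

M c_p dT/dt = −UA(T − T_amb) + Q̇.
dT/dt = (T_ss − T)/τ with T_ss = T_amb + Q̇/UA = 26.53 + 143.4/6.670 = 48.0293 °C, τ = M c_p/UA = 1081·3.268/6.670 = 529.641 s.
Solution: T(t) = T_ss + (T₀ − T_ss) e^(−t/τ).
T(1202) = 48.0293 + (42.5307)·0.103368 = 52.4256 °C.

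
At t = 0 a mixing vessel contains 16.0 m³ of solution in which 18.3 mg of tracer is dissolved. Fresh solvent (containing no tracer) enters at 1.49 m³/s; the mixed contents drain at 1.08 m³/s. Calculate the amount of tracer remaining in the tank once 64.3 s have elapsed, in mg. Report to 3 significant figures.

1.41 mg

Total volume: dV/dt = Q_in − Q_out = 0.41000 m³/s, so V(t) = 16.0 + 0.41000 t and V(64.3) = 42.363 m³.
No tracer enters, so dm/dt = −Q_out · (m/V).
Separate: dm/m = −Q_out dt/V(t) ⇒ ln(m/m₀) = −(Q_out/(Q_in−Q_out)) ln(V/V₀).
m = m₀ (V₀/V)^(Q_out/(Q_in−Q_out)) = 18.3 × (16.0/42.363)^(2.6341) = 1.4079 mg.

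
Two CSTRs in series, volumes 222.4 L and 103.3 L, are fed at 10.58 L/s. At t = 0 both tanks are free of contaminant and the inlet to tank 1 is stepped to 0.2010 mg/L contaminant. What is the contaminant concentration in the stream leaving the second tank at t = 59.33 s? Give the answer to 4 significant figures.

Time constants: τᵢ = Vᵢ/Q for each well-mixed tank.
τ₁ = 222.4/10.58 = 21.0208 s; τ₂ = 103.3/10.58 = 9.76371 s.
Tank 1: C₁ = C_in(1 − e^(−t/τ₁)). Tank 2 (τ₁ ≠ τ₂): C₂ = C_in[1 − (τ₁ e^(−t/τ₁) − τ₂ e^(−t/τ₂))/(τ₁ − τ₂)].
At t = 59.33: e^(−t/τ₁) = 0.0594605, e^(−t/τ₂) = 0.00229600.
C₂ = 0.2010·[1 − (21.0208·0.0594605 − 9.76371·0.00229600)/(11.2571)] = 0.2010·0.890959 = 0.179083 mg/L.

0.1791 mg/L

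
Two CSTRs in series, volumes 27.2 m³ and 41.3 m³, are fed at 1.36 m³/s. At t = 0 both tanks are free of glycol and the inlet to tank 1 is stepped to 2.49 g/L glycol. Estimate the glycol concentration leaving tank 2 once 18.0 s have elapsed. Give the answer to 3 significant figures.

0.411 g/L

Each tank obeys Vᵢ dCᵢ/dt = Q(Cᵢ₋₁ − Cᵢ), so τᵢ = Vᵢ/Q.
τ₁ = 27.2/1.36 = 20.000 s; τ₂ = 41.3/1.36 = 30.368 s.
Tank 1: C₁ = C_in(1 − e^(−t/τ₁)). Tank 2 (τ₁ ≠ τ₂): C₂ = C_in[1 − (τ₁ e^(−t/τ₁) − τ₂ e^(−t/τ₂))/(τ₁ − τ₂)].
At t = 18.0: e^(−t/τ₁) = 0.40657, e^(−t/τ₂) = 0.55281.
C₂ = 2.49·[1 − (20.000·0.40657 − 30.368·0.55281)/(-10.368)] = 2.49·0.16507 = 0.41103 g/L.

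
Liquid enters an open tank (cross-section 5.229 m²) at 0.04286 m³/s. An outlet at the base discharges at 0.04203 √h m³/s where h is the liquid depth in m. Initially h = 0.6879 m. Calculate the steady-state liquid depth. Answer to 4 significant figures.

Level balance: A dh/dt = 0.04286 − 0.04203 √h. Setting dh/dt = 0:
Q_in = 0.04203 √h_ss ⇒ √h_ss = 0.04286/0.04203 = 1.01975.
h_ss = 1.01975² = 1.03989 m. (Since h₀ = 0.6879 m < h_ss, the level will rise toward this value.)

1.040 m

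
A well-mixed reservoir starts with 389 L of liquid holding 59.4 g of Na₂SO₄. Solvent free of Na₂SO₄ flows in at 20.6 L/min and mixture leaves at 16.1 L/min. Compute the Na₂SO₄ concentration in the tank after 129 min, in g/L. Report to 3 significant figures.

0.00234 g/L

Total volume: dV/dt = Q_in − Q_out = 4.5000 L/min, so V(t) = 389 + 4.5000 t and V(129) = 969.50 L.
Solute balance: dm/dt = 0 − Q_out C = −Q_out m/V(t).
Separate: dm/m = −Q_out dt/V(t) ⇒ ln(m/m₀) = −(Q_out/(Q_in−Q_out)) ln(V/V₀).
m = m₀ (V₀/V)^(Q_out/(Q_in−Q_out)) = 59.4 × (389/969.50)^(3.5778) = 2.2638 g.
C = m/V = 2.2638/969.50 = 0.0023351 g/L.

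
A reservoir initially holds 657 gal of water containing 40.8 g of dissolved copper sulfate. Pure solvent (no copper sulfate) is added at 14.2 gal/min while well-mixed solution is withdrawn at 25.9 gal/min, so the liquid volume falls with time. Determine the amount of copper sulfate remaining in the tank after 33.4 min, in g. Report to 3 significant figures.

Let m(t) be the amount of copper sulfate. Volume: V(t) = V₀ + (Q_in − Q_out) t = 657 − 11.700 t; V(33.4) = 266.22 gal.
Species balance (pure solvent in): dm/dt = −Q_out · m/V(t).
dm/m = −Q_out dt/(V₀ − 11.700 t); integrating gives ln(m/m₀) = −(Q_out/(Q_in−Q_out)) ln(V/V₀).
m = m₀ (V₀/V)^(Q_out/(Q_in−Q_out)) = 40.8 × (657/266.22)^(-2.2137) = 5.5231 g.

5.52 g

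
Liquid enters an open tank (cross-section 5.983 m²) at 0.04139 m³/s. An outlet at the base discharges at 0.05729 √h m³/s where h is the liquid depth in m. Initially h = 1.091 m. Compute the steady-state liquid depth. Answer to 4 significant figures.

0.5220 m

A dh/dt = Q_in − 0.05729 √h. Steady state requires inflow = outflow:
Q_in = 0.05729 √h_ss ⇒ √h_ss = 0.04139/0.05729 = 0.722465.
h_ss = 0.722465² = 0.521955 m. (Since h₀ = 1.091 m > h_ss, the level will fall toward this value.)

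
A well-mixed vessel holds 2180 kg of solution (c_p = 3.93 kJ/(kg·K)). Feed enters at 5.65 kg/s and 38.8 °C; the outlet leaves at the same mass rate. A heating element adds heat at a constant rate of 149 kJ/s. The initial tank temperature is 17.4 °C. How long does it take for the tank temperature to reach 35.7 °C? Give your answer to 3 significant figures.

406 s

M c_p dT/dt = ṁ c_p (T_in − T) + Q̇.
τ = M/ṁ = 385.84 s; T_ss = T_in + Q̇/(ṁ c_p) = 45.510 °C.
T(t) = T_ss + (T₀ − T_ss) e^(−t/τ). Set T = 35.7:
e^(−t/τ) = (35.7 − 45.510)/(17.4 − 45.510) = 0.34899
t = −385.84 · ln(0.34899) = 406.17 s.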